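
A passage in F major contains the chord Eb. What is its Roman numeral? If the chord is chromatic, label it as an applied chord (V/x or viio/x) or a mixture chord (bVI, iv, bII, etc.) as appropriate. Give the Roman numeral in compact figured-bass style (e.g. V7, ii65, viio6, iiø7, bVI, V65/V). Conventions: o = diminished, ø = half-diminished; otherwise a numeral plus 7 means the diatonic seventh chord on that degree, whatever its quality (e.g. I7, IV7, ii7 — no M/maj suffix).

Stacked in thirds the chord is Eb-G-Bb: a major triad on Eb.
Eb is the lowered seventh degree of F major (diatonic 7 would be E). This is a major triad on the lowered seventh degree (the subtonic), borrowed from the parallel minor.

bVII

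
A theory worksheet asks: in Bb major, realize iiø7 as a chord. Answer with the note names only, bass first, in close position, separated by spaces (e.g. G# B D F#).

C Eb Gb Bb

iiø7 is the half-diminished supertonic seventh, borrowed from the parallel minor. In Bb major that root is C.
So the chord is C-Eb-Gb-Bb, a half-diminished seventh chord.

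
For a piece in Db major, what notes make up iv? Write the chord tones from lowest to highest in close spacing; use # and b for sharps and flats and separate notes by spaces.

Gb Bbb Db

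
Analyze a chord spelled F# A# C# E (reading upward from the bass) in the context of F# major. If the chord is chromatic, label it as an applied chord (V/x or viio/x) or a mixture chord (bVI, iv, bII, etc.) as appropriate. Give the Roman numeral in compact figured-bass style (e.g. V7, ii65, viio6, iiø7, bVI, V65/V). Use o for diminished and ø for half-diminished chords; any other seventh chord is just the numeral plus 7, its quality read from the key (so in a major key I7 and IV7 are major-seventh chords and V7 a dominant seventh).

V7/IV

Stacked in thirds the chord is F#-A#-C#-E: a dominant seventh chord on F#.
F# is not a diatonic chord root with this quality in F# major, but it lies a perfect fifth above B (IV), so the chord functions as an applied dominant of IV.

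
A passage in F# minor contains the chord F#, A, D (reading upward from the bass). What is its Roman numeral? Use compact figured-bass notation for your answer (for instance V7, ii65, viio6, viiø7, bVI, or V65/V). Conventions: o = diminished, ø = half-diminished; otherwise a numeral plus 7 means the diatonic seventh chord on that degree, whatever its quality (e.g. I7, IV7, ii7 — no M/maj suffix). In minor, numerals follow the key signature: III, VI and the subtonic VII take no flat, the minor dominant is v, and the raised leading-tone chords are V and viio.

VI6

Stacked in thirds the chord is D-F#-A: a major triad on D.
In F# minor, D is the submediant; the diatonic major triad there is VI.
With F# in the bass the chord is in first inversion, so the figured bass is 6.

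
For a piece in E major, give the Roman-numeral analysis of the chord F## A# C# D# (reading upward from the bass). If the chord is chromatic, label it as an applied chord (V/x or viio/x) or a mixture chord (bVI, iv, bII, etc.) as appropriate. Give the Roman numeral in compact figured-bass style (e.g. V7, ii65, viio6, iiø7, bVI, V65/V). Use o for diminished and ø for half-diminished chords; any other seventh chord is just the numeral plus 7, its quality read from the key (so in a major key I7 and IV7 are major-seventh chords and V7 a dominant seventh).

V65/iii

Stacked in thirds the chord is D#-F##-A#-C#: a dominant seventh chord on D#.
D# is not a diatonic chord root with this quality in E major, but it lies a perfect fifth above G# (iii), so the chord functions as an applied dominant of iii.
With F## in the bass the chord is in first inversion, so the figured bass is 65.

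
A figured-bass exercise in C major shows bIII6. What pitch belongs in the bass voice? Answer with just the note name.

G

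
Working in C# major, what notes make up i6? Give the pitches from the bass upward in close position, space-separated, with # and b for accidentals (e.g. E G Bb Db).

Scale degree 1 in C# major is C#; here the chord built on it is altered to a minor triad. i6 is the minor tonic, borrowed from the parallel minor.
So the chord is C#-E-G#.
With the 6 figure the chord is in first inversion; from the bass E upward in close position it reads E-G#-C#.

E G# C#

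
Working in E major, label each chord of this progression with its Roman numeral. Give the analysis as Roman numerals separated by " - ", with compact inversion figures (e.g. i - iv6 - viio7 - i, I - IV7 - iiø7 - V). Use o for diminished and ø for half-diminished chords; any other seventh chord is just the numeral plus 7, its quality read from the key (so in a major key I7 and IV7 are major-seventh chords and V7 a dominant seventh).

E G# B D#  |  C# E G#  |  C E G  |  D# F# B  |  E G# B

E-G#-B-D#: major seventh chord on E = scale degree 1 → I7.
C#-E-G# has root C#, degree 6 in E major, so vi.
C-E-G: C with this quality isn't in the key; it's bVI, borrowed from the parallel minor.
D#-F#-B: root B is the dominant; major triad there is V6.
E-G#-B: major triad on E = scale degree 1 → I.

I7 - vi - bVI - V6 - I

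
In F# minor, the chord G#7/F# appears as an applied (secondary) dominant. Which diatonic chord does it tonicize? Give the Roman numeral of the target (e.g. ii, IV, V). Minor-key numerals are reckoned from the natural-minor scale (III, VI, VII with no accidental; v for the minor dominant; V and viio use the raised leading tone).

V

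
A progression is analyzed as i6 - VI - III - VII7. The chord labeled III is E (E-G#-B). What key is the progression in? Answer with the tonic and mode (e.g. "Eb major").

C# minor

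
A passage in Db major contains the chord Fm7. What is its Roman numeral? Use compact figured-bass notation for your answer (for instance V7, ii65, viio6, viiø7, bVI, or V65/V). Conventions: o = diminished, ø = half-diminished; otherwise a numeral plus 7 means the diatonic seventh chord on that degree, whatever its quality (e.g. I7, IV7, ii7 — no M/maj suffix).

iii7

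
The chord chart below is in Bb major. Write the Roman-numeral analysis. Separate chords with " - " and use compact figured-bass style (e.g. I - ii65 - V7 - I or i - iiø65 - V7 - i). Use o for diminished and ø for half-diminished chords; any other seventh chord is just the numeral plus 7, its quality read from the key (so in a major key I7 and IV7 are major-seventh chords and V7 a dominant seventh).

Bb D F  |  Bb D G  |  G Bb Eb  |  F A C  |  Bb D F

Bb-D-F: major triad on Bb = scale degree 1 → I.
Bb-D-G: root G is the submediant; minor triad there is vi6.
G-Bb-Eb: major triad on Eb = scale degree 4 → IV6.
F-A-C: root F is the dominant; major triad there is V.
Bb-D-F has root Bb, degree 1 in Bb major, so I.

I - vi6 - IV6 - V - I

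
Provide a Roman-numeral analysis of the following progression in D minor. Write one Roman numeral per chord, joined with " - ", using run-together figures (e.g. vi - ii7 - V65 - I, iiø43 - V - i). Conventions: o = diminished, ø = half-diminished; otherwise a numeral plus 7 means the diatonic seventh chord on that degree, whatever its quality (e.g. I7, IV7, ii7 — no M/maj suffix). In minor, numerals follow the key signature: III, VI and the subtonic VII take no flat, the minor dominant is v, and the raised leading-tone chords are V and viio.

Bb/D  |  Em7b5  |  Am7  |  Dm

VI6 - iiø7 - v7 - i

Bb/D: root Bb is the submediant; major triad there is VI6.
Em7b5: half-diminished seventh chord on E = scale degree 2 → iiø7.
Am7: root A is the dominant; minor seventh chord there is v7.
Dm: minor triad on D = scale degree 1 → i.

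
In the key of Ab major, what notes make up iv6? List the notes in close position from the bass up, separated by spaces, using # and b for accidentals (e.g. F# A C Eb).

Scale degree 4 in Ab major is Db; here the chord built on it is altered to a minor triad. iv6 is the minor subdominant, borrowed from the parallel minor.
So the chord is Db-Fb-Ab, a minor triad.
With the 6 figure the chord is in first inversion; from the bass Fb upward in close position it reads Fb-Ab-Db.

Fb Ab Db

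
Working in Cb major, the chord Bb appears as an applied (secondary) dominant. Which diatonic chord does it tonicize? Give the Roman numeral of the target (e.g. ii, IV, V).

iii

The chord is a major triad on Bb.
A dominant resolves down a perfect fifth: Bb → Eb. In Cb major, Eb is scale degree 3, i.e. iii.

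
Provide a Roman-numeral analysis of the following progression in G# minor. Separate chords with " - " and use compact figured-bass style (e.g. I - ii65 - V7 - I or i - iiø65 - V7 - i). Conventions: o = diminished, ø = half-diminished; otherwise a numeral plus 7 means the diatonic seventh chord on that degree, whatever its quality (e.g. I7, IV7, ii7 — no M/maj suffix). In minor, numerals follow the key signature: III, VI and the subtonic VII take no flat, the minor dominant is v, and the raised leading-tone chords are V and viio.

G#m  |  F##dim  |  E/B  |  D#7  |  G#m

G#m: root G# is the tonic; minor triad there is i.
F##dim has root F##, degree 7 in G# minor, so viio.
E/B has root E, degree 6 in G# minor, so VI64.
D#7 has root D#, degree 5 in G# minor, so V7.
G#m has root G#, degree 1 in G# minor, so i.

i - viio - VI64 - V7 - i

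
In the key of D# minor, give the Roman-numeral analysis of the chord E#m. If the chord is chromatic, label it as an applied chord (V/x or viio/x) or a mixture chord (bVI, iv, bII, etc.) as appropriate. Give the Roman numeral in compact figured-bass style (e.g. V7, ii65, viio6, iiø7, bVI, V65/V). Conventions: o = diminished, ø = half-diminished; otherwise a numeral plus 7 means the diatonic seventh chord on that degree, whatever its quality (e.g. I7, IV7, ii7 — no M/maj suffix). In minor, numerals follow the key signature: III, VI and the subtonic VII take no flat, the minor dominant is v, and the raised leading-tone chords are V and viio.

Stacked in thirds the chord is E#-G#-B#: a minor triad on E#.
E# is the second degree of D# minor. This is the minor supertonic, borrowed from the parallel major (the Dorian ii).

ii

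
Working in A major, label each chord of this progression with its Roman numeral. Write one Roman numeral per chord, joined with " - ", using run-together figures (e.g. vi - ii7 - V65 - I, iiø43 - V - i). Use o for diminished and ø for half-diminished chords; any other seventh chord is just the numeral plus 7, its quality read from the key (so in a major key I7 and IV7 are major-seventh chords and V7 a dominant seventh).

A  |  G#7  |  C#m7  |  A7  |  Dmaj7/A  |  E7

I - V7/iii - iii7 - V7/IV - IV43 - V7

A: major triad on A = scale degree 1 → I.
G#7 is the secondary dominant of iii (dominant seventh chord on G#): V7/iii.
C#m7: root C# is the mediant; minor seventh chord there is iii7.
A7: chromatic; A is V of IV, so V7/IV.
Dmaj7/A has root D, degree 4 in A major, so IV43.
E7: dominant seventh chord on E = scale degree 5 → V7.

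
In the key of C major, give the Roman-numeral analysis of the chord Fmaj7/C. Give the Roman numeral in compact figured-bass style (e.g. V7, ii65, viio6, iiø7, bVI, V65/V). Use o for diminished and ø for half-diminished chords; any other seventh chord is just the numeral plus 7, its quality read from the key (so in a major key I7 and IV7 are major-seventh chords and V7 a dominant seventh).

Stacked in thirds the chord is F-A-C-E: a major seventh chord on F.
F is scale degree 4 in C major, and a major seventh chord on that degree is written IV7.
With C in the bass the chord is in second inversion, so the figured bass is 43.

IV43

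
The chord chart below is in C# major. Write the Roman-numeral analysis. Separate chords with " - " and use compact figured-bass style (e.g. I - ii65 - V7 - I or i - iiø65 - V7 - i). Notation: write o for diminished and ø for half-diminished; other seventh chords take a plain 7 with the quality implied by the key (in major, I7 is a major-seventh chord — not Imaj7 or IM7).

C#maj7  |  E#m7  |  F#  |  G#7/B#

I7 - iii7 - IV - V65

C#maj7: major seventh chord on C# = scale degree 1 → I7.
E#m7 has root E#, degree 3 in C# major, so iii7.
F#: root F# is the subdominant; major triad there is IV.
G#7/B#: root G# is the dominant; dominant seventh chord there is V65.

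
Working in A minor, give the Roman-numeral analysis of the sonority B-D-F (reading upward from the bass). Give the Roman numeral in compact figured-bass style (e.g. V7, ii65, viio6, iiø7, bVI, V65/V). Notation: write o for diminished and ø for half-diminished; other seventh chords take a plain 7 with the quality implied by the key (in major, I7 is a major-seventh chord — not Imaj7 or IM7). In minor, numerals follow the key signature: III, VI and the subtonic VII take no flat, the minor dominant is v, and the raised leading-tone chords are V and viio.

Stacked in thirds the chord is B-D-F: a diminished triad on B.
In A minor, B is the supertonic; the diatonic diminished triad there is iio.

iio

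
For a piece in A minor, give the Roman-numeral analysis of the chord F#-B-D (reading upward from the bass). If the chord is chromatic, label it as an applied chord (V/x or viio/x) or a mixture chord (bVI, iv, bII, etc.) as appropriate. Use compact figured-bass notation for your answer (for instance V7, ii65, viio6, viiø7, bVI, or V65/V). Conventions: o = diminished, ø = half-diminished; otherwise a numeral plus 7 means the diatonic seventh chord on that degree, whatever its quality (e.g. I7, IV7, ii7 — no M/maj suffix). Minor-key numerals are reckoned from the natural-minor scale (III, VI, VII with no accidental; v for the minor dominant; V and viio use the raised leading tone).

Stacked in thirds the chord is B-D-F#: a minor triad on B.
B is the second degree of A minor. This is the minor supertonic, borrowed from the parallel major (the Dorian ii).
With F# in the bass the chord is in second inversion, so the figured bass is 64.

ii64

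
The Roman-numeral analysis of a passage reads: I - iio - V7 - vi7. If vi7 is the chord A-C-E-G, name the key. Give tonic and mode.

vi7 is given as A-C-E-G — a minor seventh chord with root A.
If A is scale degree 6 and the mode makes that degree carry a minor seventh chord, the tonic is C and the mode is major.

C major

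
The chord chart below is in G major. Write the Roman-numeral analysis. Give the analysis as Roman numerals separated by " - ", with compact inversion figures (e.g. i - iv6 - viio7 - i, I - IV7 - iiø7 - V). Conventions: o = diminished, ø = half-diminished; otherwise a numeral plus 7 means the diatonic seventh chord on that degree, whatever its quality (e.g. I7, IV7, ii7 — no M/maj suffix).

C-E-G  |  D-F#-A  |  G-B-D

IV - V - I

C-E-G: root C is the subdominant; major triad there is IV.
D-F#-A has root D, degree 5 in G major, so V.
G-B-D has root G, degree 1 in G major, so I.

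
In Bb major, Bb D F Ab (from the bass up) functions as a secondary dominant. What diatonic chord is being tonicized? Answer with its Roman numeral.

IV

The chord is a dominant seventh chord on Bb.
A dominant resolves down a perfect fifth: Bb → Eb. In Bb major, Eb is scale degree 4, i.e. IV.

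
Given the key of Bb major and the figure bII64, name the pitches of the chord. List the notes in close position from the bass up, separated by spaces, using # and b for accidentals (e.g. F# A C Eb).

Gb Cb Eb

bII64 is the Neapolitan chord — a major triad on the lowered second degree. In Bb major that root is Cb.
So the chord is Cb-Eb-Gb.
With the 64 figure the chord is in second inversion; from the bass Gb upward in close position it reads Gb-Cb-Eb.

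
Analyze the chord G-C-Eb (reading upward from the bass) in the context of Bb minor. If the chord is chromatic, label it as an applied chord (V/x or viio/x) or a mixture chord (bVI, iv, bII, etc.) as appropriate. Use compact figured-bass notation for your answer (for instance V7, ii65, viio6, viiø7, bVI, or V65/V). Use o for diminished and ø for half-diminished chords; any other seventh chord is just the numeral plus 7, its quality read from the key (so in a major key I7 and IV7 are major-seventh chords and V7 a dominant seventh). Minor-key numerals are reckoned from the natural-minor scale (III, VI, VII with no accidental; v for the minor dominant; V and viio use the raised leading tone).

The pitches C-Eb-G form a minor triad rooted on C.
C is the second degree of Bb minor. This is the minor supertonic, borrowed from the parallel major (the Dorian ii).
With G in the bass the chord is in second inversion, so the figured bass is 64.

ii64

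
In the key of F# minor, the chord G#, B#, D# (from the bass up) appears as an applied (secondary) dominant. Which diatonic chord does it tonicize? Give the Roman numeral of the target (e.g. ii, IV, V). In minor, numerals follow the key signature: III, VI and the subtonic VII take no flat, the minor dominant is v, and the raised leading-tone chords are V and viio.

V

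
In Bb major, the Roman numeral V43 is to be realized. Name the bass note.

C

V in Bb major has root F; the chord is F-A-C-Eb.
The figure 43 means second inversion — the fifth is in the bass.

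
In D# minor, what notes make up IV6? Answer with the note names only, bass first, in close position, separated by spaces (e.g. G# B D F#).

B# D# G#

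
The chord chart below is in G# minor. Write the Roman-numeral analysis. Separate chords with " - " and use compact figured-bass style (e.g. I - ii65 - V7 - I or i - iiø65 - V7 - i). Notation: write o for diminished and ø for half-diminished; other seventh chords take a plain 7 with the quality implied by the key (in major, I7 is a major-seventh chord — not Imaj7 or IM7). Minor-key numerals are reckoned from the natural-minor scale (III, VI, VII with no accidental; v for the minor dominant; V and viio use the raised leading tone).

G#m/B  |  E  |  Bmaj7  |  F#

i6 - VI - III7 - VII

G#m/B has root G#, degree 1 in G# minor, so i6.
E has root E, degree 6 in G# minor, so VI.
Bmaj7: root B is the mediant; major seventh chord there is III7.
F#: root F# is the subtonic; major triad there is VII.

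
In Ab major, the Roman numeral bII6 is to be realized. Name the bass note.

bII in Ab major has root Bbb; the chord is Bbb-Db-Fb.
The figure 6 means first inversion — the third is in the bass.

Db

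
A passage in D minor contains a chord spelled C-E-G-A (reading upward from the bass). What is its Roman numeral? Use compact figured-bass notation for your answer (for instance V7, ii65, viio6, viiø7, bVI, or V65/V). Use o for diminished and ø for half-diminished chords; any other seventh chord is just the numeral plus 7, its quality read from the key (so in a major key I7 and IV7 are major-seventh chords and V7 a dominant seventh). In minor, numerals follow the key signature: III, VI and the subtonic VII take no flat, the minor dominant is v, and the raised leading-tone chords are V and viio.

v65

Stacked in thirds the chord is A-C-E-G: a minor seventh chord on A.
A is scale degree 5 in D minor, and a minor seventh chord on that degree is written v7.
With C in the bass the chord is in first inversion, so the figured bass is 65.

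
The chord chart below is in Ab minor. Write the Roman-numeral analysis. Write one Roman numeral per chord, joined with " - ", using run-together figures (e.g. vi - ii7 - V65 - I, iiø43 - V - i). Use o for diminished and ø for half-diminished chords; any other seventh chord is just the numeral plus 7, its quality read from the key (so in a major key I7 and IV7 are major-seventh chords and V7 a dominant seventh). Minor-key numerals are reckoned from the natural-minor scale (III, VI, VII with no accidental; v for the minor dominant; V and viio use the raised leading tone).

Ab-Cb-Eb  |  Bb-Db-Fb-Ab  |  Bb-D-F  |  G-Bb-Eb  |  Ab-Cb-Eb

Ab-Cb-Eb: root Ab is the tonic; minor triad there is i.
Bb-Db-Fb-Ab has root Bb, degree 2 in Ab minor, so iiø7.
Bb-D-F is the secondary dominant of V (major triad on Bb): V/V.
G-Bb-Eb: root Eb is the dominant; major triad there is V6.
Ab-Cb-Eb has root Ab, degree 1 in Ab minor, so i.

i - iiø7 - V/V - V6 - i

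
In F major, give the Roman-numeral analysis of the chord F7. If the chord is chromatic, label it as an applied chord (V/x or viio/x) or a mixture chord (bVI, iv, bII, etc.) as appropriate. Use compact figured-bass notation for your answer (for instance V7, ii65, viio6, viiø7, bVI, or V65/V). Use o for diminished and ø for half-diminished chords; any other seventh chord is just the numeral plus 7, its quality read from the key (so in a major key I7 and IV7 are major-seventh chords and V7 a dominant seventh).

V7/IV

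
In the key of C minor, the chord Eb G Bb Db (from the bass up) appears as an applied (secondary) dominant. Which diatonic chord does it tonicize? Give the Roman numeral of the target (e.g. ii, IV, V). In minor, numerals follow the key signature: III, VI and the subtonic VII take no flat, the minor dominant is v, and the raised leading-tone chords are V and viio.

VI

The chord is a dominant seventh chord on Eb.
A dominant resolves down a perfect fifth: Eb → Ab. In C minor, Ab is scale degree 6, i.e. VI.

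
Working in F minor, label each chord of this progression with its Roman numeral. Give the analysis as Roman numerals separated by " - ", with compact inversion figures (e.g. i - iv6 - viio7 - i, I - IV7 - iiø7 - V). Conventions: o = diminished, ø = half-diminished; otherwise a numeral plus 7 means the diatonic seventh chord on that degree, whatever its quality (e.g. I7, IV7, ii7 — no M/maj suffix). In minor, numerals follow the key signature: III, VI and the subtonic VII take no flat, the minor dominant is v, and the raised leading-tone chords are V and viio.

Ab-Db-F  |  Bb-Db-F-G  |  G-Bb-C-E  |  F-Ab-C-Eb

Ab-Db-F has root Db, degree 6 in F minor, so VI64.
Bb-Db-F-G: half-diminished seventh chord on G = scale degree 2 → iiø65.
G-Bb-C-E: root C is the dominant; dominant seventh chord there is V43.
F-Ab-C-Eb: minor seventh chord on F = scale degree 1 → i7.

VI64 - iiø65 - V43 - i7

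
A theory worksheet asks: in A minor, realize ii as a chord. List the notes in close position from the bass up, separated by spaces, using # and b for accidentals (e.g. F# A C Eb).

ii is the minor supertonic, borrowed from the parallel major (the Dorian ii). In A minor that root is B.
So the chord is B-D-F#.

B D F#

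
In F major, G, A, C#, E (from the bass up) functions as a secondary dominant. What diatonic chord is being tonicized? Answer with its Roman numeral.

vi

The chord is a dominant seventh chord on A.
A dominant resolves down a perfect fifth: A → D. In F major, D is scale degree 6, i.e. vi.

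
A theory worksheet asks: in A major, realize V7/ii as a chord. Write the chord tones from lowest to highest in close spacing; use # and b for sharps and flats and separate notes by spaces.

F# A# C# E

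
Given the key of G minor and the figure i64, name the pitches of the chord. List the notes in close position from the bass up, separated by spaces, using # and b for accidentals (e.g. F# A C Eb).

D G Bb

The numeral's case and figure indicate a minor triad. In G minor its root, the tonic, is G.
Stacking thirds from G gives G-Bb-D.
The figured bass 64 indicates second inversion, placing the fifth (D) in the bass: D-G-Bb.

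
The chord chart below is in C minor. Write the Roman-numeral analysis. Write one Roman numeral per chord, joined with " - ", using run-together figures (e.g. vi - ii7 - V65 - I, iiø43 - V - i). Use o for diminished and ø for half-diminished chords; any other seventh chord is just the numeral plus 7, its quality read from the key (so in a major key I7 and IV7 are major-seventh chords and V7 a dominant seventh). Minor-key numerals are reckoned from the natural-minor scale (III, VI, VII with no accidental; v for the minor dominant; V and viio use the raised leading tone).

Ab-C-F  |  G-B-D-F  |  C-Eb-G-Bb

iv6 - V7 - i7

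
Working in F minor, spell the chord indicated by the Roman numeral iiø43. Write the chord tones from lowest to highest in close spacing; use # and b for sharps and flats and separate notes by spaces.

The numeral's case and figure indicate a half-diminished seventh chord. In F minor its root, the supertonic, is G.
That chord is spelled G-Bb-Db-F.
With the 43 figure the chord is in second inversion; from the bass Db upward in close position it reads Db-F-G-Bb.

Db F G Bb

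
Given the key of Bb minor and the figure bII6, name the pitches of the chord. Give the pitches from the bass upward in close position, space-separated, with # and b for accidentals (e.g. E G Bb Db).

Eb Gb Cb

Scale degree 2 in Bb minor is C; lowering it a half step gives Cb. bII6 is the Neapolitan sixth — a major triad on the lowered second degree, here in its customary first inversion.
So the chord is Cb-Eb-Gb.
The figured bass 6 indicates first inversion, placing the third (Eb) in the bass: Eb-Gb-Cb.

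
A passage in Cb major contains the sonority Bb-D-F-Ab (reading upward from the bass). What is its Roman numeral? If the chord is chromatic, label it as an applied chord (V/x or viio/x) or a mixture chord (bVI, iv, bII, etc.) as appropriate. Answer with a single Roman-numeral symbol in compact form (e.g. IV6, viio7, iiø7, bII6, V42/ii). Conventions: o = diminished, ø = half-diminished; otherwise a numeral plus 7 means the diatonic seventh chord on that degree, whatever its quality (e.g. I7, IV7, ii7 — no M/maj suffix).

Stacked in thirds the chord is Bb-D-F-Ab: a dominant seventh chord on Bb.
Bb is not a diatonic chord root with this quality in Cb major, but it lies a perfect fifth above Eb (iii), so the chord functions as an applied dominant of iii.

V7/iii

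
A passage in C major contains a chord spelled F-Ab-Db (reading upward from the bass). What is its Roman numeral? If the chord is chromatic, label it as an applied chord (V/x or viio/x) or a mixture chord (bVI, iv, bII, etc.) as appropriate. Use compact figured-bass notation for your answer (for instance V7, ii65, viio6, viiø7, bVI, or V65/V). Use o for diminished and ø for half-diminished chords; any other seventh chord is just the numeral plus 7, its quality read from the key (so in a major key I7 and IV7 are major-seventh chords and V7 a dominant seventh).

bII6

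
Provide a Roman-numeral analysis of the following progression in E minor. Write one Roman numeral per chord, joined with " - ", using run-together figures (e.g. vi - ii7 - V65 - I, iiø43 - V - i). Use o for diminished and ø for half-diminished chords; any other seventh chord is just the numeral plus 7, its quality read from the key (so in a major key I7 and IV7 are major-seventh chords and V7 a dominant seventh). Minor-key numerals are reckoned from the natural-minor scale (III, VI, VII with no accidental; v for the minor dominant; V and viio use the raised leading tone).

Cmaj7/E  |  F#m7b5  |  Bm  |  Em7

VI65 - iiø7 - v - i7

Cmaj7/E: root C is the submediant; major seventh chord there is VI65.
F#m7b5: root F# is the supertonic; half-diminished seventh chord there is iiø7.
Bm: minor triad on B = scale degree 5 → v.
Em7 has root E, degree 1 in E minor, so i7.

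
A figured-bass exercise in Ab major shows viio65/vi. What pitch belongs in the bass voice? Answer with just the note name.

G

The applied chord viio65/vi is rooted on E: E-G-Bb-Db.
The figure 65 means first inversion — the third is in the bass.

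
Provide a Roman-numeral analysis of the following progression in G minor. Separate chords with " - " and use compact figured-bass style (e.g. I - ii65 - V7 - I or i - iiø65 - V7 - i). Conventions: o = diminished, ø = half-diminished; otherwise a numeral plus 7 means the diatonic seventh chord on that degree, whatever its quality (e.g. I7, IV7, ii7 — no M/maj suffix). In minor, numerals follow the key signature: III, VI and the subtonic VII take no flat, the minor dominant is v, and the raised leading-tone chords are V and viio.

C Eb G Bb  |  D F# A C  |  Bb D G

C-Eb-G-Bb: minor seventh chord on C = scale degree 4 → iv7.
D-F#-A-C has root D, degree 5 in G minor, so V7.
Bb-D-G has root G, degree 1 in G minor, so i6.

iv7 - V7 - i6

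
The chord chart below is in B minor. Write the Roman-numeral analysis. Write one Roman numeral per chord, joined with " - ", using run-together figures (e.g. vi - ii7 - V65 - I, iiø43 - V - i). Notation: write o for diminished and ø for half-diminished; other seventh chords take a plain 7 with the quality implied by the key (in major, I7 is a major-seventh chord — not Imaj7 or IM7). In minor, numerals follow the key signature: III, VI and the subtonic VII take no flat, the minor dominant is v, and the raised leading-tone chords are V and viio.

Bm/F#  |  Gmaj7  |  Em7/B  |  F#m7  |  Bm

Bm/F#: root B is the tonic; minor triad there is i64.
Gmaj7 has root G, degree 6 in B minor, so VI7.
Em7/B: root E is the subdominant; minor seventh chord there is iv43.
F#m7: minor seventh chord on F# = scale degree 5 → v7.
Bm: minor triad on B = scale degree 1 → i.

i64 - VI7 - iv43 - v7 - i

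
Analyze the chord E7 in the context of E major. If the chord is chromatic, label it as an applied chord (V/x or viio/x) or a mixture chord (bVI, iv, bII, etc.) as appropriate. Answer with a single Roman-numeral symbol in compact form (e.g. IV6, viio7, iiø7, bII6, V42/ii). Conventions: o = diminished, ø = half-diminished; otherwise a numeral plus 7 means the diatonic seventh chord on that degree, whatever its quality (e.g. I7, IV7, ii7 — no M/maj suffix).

V7/IV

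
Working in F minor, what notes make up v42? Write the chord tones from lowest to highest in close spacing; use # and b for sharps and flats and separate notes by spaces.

Bb C Eb G

In F minor, the fifth degree is C, and the diatonic chord built there is a minor seventh chord.
Stacking thirds from C gives C-Eb-G-Bb.
The figured bass 42 indicates third inversion, placing the seventh (Bb) in the bass: Bb-C-Eb-G.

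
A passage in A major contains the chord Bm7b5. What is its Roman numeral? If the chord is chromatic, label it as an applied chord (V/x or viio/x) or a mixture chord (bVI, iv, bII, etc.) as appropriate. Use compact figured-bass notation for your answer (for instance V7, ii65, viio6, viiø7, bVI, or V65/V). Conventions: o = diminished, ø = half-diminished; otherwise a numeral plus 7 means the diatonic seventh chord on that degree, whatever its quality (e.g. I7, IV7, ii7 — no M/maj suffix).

Stacked in thirds the chord is B-D-F-A: a half-diminished seventh chord on B.
B is the second degree of A major. This is the half-diminished supertonic seventh, borrowed from the parallel minor.

iiø7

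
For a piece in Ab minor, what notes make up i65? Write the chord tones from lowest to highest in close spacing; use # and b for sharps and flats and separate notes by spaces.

Cb Eb Gb Ab

In Ab minor, scale degree 1 is Ab, and the diatonic chord built there is a minor seventh chord.
That chord is spelled Ab-Cb-Eb-Gb.
With the 65 figure the chord is in first inversion; from the bass Cb upward in close position it reads Cb-Eb-Gb-Ab.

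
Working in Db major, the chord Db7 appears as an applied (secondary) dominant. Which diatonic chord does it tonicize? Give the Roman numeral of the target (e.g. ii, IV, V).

The chord is a dominant seventh chord on Db.
A dominant resolves down a perfect fifth: Db → Gb. In Db major, Gb is scale degree 4, i.e. IV.

IV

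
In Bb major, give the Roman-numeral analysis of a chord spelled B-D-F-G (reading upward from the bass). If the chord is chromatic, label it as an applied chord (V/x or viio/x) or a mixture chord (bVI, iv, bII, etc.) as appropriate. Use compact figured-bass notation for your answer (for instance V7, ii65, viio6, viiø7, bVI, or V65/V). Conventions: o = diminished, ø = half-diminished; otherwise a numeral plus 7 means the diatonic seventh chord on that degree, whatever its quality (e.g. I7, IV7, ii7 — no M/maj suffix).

V65/ii

The pitches G-B-D-F form a dominant seventh chord rooted on G.
G is not a diatonic chord root with this quality in Bb major, but it lies a perfect fifth above C (ii), so the chord functions as an applied dominant of ii.
With B in the bass the chord is in first inversion, so the figured bass is 65.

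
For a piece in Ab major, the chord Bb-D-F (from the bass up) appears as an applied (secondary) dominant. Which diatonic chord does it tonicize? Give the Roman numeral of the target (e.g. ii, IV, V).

V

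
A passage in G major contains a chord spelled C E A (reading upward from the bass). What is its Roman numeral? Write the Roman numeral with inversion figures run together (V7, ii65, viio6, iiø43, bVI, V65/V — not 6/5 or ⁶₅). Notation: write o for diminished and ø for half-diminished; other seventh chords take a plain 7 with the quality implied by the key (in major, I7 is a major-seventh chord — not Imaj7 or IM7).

ii6

Stacked in thirds the chord is A-C-E: a minor triad on A.
A is scale degree 2 in G major, and a minor triad on that degree is written ii.
With C in the bass the chord is in first inversion, so the figured bass is 6.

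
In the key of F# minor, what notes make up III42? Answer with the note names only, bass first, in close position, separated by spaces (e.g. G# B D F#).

In F# minor, scale degree 3 is A, and the diatonic chord built there is a major seventh chord.
That chord is spelled A-C#-E-G#.
With the 42 figure the chord is in third inversion; from the bass G# upward in close position it reads G#-A-C#-E.

G# A C# E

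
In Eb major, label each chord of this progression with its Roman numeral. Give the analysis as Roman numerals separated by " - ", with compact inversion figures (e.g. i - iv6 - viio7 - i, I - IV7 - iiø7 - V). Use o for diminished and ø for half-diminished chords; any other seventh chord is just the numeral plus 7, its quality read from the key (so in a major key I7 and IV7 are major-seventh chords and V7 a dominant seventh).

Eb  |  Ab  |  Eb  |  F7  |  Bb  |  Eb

Eb: root Eb is the tonic; major triad there is I.
Ab: root Ab is the subdominant; major triad there is IV.
Eb: root Eb is the tonic; major triad there is I.
F7: a dominant seventh chord on F, the applied dominant of V → V7/V.
Bb: root Bb is the dominant; major triad there is V.
Eb: major triad on Eb = scale degree 1 → I.

I - IV - I - V7/V - V - I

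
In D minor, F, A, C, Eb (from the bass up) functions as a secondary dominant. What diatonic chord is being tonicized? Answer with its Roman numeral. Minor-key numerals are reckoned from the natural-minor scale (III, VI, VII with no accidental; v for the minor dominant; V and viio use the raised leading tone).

The chord is a dominant seventh chord on F.
A dominant resolves down a perfect fifth: F → Bb. In D minor, Bb is scale degree 6, i.e. VI.

VI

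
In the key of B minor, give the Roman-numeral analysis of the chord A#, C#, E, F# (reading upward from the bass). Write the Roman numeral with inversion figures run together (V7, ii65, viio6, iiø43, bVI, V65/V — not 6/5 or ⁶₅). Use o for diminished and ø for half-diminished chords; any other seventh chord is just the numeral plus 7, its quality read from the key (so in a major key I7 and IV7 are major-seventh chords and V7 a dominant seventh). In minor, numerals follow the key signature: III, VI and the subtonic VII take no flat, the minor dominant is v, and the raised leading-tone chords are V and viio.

Stacked in thirds the chord is F#-A#-C#-E: a dominant seventh chord on F#.
F# is scale degree 5 in B minor, and a dominant seventh chord on that degree is written V7.
With A# in the bass the chord is in first inversion, so the figured bass is 65.

V65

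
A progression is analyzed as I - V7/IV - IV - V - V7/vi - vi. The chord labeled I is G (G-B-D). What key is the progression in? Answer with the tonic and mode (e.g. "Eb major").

G major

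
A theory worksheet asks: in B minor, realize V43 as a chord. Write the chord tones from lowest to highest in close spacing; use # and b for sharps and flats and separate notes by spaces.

C# E F# A#

In B minor, scale degree 5 is F#. The dominant is major (leading tone raised), so V is a dominant seventh chord.
That chord is spelled F#-A#-C#-E.
With the 43 figure the chord is in second inversion; from the bass C# upward in close position it reads C#-E-F#-A#.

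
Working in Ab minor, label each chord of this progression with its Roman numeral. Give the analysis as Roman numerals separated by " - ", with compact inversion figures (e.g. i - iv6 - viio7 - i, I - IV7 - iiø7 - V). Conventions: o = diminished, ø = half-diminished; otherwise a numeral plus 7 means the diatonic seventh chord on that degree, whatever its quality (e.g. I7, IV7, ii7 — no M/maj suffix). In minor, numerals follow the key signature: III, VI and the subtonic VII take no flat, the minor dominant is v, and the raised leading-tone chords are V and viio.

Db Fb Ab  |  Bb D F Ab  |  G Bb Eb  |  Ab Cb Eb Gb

Db-Fb-Ab: minor triad on Db = scale degree 4 → iv.
Bb-D-F-Ab: chromatic; Bb is V of V, so V7/V.
G-Bb-Eb has root Eb, degree 5 in Ab minor, so V6.
Ab-Cb-Eb-Gb has root Ab, degree 1 in Ab minor, so i7.

iv - V7/V - V6 - i7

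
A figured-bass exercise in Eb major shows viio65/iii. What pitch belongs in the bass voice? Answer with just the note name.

A

The applied chord viio65/iii is rooted on F#: F#-A-C-Eb.
The figure 65 means first inversion — the third is in the bass.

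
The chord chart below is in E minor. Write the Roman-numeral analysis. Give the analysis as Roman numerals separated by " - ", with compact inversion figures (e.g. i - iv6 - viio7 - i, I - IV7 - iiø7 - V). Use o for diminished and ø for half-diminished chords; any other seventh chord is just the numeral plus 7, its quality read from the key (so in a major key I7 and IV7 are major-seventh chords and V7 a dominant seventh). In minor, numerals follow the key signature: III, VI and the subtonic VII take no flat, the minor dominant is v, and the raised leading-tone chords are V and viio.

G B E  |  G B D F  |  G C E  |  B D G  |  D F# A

i6 - V7/VI - VI64 - III6 - VII

G-B-E has root E, degree 1 in E minor, so i6.
G-B-D-F: chromatic; G is V of VI, so V7/VI.
G-C-E has root C, degree 6 in E minor, so VI64.
B-D-G: root G is the mediant; major triad there is III6.
D-F#-A has root D, degree 7 in E minor, so VII.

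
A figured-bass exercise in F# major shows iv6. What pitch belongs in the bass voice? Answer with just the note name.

iv in F# major has root B; the chord is B-D-F#.
The figure 6 means first inversion — the third is in the bass.

D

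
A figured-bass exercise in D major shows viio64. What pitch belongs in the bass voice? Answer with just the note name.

G

viio in D major has root C#; the chord is C#-E-G.
The figure 64 means second inversion — the fifth is in the bass.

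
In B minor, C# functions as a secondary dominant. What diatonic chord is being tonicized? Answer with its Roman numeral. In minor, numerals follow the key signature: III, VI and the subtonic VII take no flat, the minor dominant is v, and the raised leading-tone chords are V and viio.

The chord is a major triad on C#.
A dominant resolves down a perfect fifth: C# → F#. In B minor, F# is scale degree 5, i.e. V.

V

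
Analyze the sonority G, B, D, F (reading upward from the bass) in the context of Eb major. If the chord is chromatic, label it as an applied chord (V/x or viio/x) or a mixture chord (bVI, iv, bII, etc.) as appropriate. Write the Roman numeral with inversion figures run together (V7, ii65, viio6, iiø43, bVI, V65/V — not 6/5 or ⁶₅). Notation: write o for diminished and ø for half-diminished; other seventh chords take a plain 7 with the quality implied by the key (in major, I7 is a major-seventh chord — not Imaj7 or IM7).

The pitches G-B-D-F form a dominant seventh chord rooted on G.
G is not a diatonic chord root with this quality in Eb major, but it lies a perfect fifth above C (vi), so the chord functions as an applied dominant of vi.

V7/vi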